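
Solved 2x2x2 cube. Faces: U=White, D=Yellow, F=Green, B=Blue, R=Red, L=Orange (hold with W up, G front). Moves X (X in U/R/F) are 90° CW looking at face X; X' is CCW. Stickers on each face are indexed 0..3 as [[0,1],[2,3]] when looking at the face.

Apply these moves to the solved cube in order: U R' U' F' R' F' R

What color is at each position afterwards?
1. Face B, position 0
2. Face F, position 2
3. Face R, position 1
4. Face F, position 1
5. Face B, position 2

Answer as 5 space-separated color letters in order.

Answer: R G W W Y

Derivation:
After move 1 (U): U=WWWW F=RRGG R=BBRR B=OOBB L=GGOO
After move 2 (R'): R=BRBR U=WBWO F=RWGW D=YRYG B=YOYB
After move 3 (U'): U=BOWW F=GGGW R=RWBR B=BRYB L=YOOO
After move 4 (F'): F=GWGG U=BORB R=RWYR D=OOYG L=YWOW
After move 5 (R'): R=WRRY U=BYRB F=GOGB D=OWYG B=GROB
After move 6 (F'): F=OBGG U=BYWR R=WROY D=WWYG L=YBOR
After move 7 (R): R=OWYR U=BBWG F=OWGG D=WOYG B=RRYB
Query 1: B[0] = R
Query 2: F[2] = G
Query 3: R[1] = W
Query 4: F[1] = W
Query 5: B[2] = Y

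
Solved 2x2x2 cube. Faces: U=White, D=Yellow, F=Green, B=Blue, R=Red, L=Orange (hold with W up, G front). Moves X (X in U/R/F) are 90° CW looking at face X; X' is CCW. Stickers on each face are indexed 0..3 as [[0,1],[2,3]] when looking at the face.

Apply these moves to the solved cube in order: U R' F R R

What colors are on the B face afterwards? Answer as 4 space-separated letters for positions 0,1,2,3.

Answer: W O R B

Derivation:
After move 1 (U): U=WWWW F=RRGG R=BBRR B=OOBB L=GGOO
After move 2 (R'): R=BRBR U=WBWO F=RWGW D=YRYG B=YOYB
After move 3 (F): F=GRWW U=WBOG R=WROR D=BBYG L=GYOR
After move 4 (R): R=OWRR U=WROW F=GBWG D=BYYY B=GOBB
After move 5 (R): R=RORW U=WBOG F=GYWY D=BBYG B=WORB
Query: B face = WORB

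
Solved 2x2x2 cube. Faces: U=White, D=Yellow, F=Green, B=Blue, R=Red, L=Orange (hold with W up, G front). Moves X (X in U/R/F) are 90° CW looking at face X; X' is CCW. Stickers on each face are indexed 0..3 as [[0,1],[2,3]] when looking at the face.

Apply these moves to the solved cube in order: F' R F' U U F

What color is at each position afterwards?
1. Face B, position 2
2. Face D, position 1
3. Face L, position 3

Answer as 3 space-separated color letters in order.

Answer: W O W

Derivation:
After move 1 (F'): F=GGGG U=WWRR R=YRYR D=OOYY L=OWOW
After move 2 (R): R=YYRR U=WGRG F=GOGY D=OBYB B=RBWB
After move 3 (F'): F=OYGG U=WGYR R=BYOR D=WWYB L=OGOR
After move 4 (U): U=YWRG F=BYGG R=RBOR B=OGWB L=OYOR
After move 5 (U): U=RYGW F=RBGG R=OGOR B=OYWB L=BYOR
After move 6 (F): F=GRGB U=RYRY R=GGWR D=OOYB L=BWOW
Query 1: B[2] = W
Query 2: D[1] = O
Query 3: L[3] = W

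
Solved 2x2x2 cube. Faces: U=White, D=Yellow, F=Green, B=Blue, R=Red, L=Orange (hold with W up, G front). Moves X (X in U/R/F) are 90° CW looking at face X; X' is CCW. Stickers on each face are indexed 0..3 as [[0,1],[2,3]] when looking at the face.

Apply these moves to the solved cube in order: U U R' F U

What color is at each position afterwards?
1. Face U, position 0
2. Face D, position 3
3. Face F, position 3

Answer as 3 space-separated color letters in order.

After move 1 (U): U=WWWW F=RRGG R=BBRR B=OOBB L=GGOO
After move 2 (U): U=WWWW F=BBGG R=OORR B=GGBB L=RROO
After move 3 (R'): R=OROR U=WBWG F=BWGW D=YBYG B=YGYB
After move 4 (F): F=GBWW U=WBOR R=WRGR D=OOYG L=RYOB
After move 5 (U): U=OWRB F=WRWW R=YGGR B=RYYB L=GBOB
Query 1: U[0] = O
Query 2: D[3] = G
Query 3: F[3] = W

Answer: O G W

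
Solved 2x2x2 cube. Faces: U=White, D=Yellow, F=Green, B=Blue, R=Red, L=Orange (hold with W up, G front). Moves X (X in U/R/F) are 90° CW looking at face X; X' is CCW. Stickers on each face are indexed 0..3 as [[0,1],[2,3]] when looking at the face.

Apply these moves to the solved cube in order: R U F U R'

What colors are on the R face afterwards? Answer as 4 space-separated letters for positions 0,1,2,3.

Answer: O R O G

Derivation:
After move 1 (R): R=RRRR U=WGWG F=GYGY D=YBYB B=WBWB
After move 2 (U): U=WWGG F=RRGY R=WBRR B=OOWB L=GYOO
After move 3 (F): F=GRYR U=WWOY R=GBGR D=RWYB L=GYOB
After move 4 (U): U=OWYW F=GBYR R=OOGR B=GYWB L=GROB
After move 5 (R'): R=OROG U=OWYG F=GWYW D=RBYR B=BYWB
Query: R face = OROG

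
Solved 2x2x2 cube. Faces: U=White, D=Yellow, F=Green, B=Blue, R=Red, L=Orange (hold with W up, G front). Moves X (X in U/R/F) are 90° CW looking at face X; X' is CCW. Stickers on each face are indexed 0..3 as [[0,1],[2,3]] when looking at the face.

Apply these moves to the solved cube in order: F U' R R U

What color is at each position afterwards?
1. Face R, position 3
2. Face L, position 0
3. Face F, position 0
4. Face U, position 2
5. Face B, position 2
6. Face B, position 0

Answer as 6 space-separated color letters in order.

After move 1 (F): F=GGGG U=WWOO R=WRWR D=RRYY L=OYOY
After move 2 (U'): U=WOWO F=OYGG R=GGWR B=WRBB L=BBOY
After move 3 (R): R=WGRG U=WYWG F=ORGY D=RBYW B=OROB
After move 4 (R): R=RWGG U=WRWY F=OBGW D=ROYO B=GRYB
After move 5 (U): U=WWYR F=RWGW R=GRGG B=BBYB L=OBOY
Query 1: R[3] = G
Query 2: L[0] = O
Query 3: F[0] = R
Query 4: U[2] = Y
Query 5: B[2] = Y
Query 6: B[0] = B

Answer: G O R Y Y B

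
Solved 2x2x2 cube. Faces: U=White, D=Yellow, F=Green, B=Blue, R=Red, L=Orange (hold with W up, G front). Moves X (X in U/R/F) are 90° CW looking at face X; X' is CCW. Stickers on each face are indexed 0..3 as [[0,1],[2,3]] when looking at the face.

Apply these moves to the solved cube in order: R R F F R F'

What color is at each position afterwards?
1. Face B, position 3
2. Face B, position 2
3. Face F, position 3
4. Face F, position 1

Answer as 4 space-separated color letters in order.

Answer: B Y B W

Derivation:
After move 1 (R): R=RRRR U=WGWG F=GYGY D=YBYB B=WBWB
After move 2 (R): R=RRRR U=WYWY F=GBGB D=YWYW B=GBGB
After move 3 (F): F=GGBB U=WYOO R=WRYR D=RRYW L=OYOW
After move 4 (F): F=BGBG U=WYWY R=OROR D=YWYW L=OROR
After move 5 (R): R=OORR U=WGWG F=BWBW D=YGYG B=YBYB
After move 6 (F'): F=WWBB U=WGOR R=GOYR D=RRYG L=OGOW
Query 1: B[3] = B
Query 2: B[2] = Y
Query 3: F[3] = B
Query 4: F[1] = W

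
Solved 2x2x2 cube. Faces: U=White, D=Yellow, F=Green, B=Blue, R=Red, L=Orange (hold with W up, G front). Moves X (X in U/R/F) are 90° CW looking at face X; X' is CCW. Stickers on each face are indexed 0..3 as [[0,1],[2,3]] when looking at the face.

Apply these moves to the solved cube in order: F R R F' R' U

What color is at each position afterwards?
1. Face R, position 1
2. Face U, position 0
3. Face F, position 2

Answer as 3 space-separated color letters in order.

After move 1 (F): F=GGGG U=WWOO R=WRWR D=RRYY L=OYOY
After move 2 (R): R=WWRR U=WGOG F=GRGY D=RBYB B=OBWB
After move 3 (R): R=RWRW U=WROY F=GBGB D=RWYO B=GBGB
After move 4 (F'): F=BBGG U=WRRR R=WWRW D=YYYO L=OYOO
After move 5 (R'): R=WWWR U=WGRG F=BRGR D=YBYG B=OBYB
After move 6 (U): U=RWGG F=WWGR R=OBWR B=OYYB L=BROO
Query 1: R[1] = B
Query 2: U[0] = R
Query 3: F[2] = G

Answer: B R G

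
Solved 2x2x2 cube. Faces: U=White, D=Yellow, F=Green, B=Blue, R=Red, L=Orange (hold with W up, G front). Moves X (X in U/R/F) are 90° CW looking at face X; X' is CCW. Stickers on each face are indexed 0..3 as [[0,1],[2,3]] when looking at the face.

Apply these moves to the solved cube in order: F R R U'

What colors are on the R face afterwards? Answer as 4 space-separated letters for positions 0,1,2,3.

Answer: G B R W

Derivation:
After move 1 (F): F=GGGG U=WWOO R=WRWR D=RRYY L=OYOY
After move 2 (R): R=WWRR U=WGOG F=GRGY D=RBYB B=OBWB
After move 3 (R): R=RWRW U=WROY F=GBGB D=RWYO B=GBGB
After move 4 (U'): U=RYWO F=OYGB R=GBRW B=RWGB L=GBOY
Query: R face = GBRW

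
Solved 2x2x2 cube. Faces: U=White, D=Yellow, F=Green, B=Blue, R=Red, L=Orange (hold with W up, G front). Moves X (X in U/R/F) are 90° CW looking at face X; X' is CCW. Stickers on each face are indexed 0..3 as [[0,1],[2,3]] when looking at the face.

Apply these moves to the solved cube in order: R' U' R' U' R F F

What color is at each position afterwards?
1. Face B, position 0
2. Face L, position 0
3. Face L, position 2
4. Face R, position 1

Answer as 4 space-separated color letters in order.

Answer: W G O O

Derivation:
After move 1 (R'): R=RRRR U=WBWB F=GWGW D=YGYG B=YBYB
After move 2 (U'): U=BBWW F=OOGW R=GWRR B=RRYB L=YBOO
After move 3 (R'): R=WRGR U=BYWR F=OBGW D=YOYW B=GRGB
After move 4 (U'): U=YRBW F=YBGW R=OBGR B=WRGB L=GROO
After move 5 (R): R=GORB U=YBBW F=YOGW D=YGYW B=WRRB
After move 6 (F): F=GYWO U=YBOR R=BOWB D=RGYW L=GYOG
After move 7 (F): F=WGOY U=YBGY R=OORB D=WBYW L=GROG
Query 1: B[0] = W
Query 2: L[0] = G
Query 3: L[2] = O
Query 4: R[1] = O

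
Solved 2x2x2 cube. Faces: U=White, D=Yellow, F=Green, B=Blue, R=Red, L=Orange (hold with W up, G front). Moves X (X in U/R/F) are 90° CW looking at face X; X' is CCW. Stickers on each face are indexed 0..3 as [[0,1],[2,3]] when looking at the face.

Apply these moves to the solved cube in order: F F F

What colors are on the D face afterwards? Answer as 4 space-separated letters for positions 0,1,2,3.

After move 1 (F): F=GGGG U=WWOO R=WRWR D=RRYY L=OYOY
After move 2 (F): F=GGGG U=WWYY R=OROR D=WWYY L=OROR
After move 3 (F): F=GGGG U=WWRR R=YRYR D=OOYY L=OWOW
Query: D face = OOYY

Answer: O O Y Y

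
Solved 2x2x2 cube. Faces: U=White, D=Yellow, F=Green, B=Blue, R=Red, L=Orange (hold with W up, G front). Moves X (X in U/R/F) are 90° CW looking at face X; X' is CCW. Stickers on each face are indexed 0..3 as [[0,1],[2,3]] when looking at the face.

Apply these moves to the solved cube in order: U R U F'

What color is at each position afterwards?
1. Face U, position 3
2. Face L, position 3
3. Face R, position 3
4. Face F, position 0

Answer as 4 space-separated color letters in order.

After move 1 (U): U=WWWW F=RRGG R=BBRR B=OOBB L=GGOO
After move 2 (R): R=RBRB U=WRWG F=RYGY D=YBYO B=WOWB
After move 3 (U): U=WWGR F=RBGY R=WORB B=GGWB L=RYOO
After move 4 (F'): F=BYRG U=WWWR R=BOYB D=YOYO L=RROG
Query 1: U[3] = R
Query 2: L[3] = G
Query 3: R[3] = B
Query 4: F[0] = B

Answer: R G B B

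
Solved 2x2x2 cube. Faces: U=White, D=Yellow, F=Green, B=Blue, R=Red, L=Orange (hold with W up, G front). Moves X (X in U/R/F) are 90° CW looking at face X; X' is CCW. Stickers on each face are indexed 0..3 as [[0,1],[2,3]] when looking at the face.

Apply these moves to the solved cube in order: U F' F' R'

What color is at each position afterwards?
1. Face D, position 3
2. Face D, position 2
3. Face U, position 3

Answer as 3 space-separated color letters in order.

After move 1 (U): U=WWWW F=RRGG R=BBRR B=OOBB L=GGOO
After move 2 (F'): F=RGRG U=WWBR R=YBYR D=GOYY L=GWOW
After move 3 (F'): F=GGRR U=WWYY R=OBGR D=WWYY L=GROB
After move 4 (R'): R=BROG U=WBYO F=GWRY D=WGYR B=YOWB
Query 1: D[3] = R
Query 2: D[2] = Y
Query 3: U[3] = O

Answer: R Y O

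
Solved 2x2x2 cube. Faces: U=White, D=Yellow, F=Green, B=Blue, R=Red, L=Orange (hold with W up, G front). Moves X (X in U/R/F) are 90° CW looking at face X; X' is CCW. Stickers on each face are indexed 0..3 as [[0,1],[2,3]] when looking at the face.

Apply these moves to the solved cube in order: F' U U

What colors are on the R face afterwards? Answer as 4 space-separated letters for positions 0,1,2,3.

Answer: O W Y R

Derivation:
After move 1 (F'): F=GGGG U=WWRR R=YRYR D=OOYY L=OWOW
After move 2 (U): U=RWRW F=YRGG R=BBYR B=OWBB L=GGOW
After move 3 (U): U=RRWW F=BBGG R=OWYR B=GGBB L=YROW
Query: R face = OWYR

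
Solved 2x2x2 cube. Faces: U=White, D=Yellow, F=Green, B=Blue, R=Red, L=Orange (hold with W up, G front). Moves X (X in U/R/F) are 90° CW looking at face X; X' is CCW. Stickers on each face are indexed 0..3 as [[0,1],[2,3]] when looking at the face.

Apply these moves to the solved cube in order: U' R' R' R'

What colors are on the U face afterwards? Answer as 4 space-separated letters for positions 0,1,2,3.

Answer: W O W G

Derivation:
After move 1 (U'): U=WWWW F=OOGG R=GGRR B=RRBB L=BBOO
After move 2 (R'): R=GRGR U=WBWR F=OWGW D=YOYG B=YRYB
After move 3 (R'): R=RRGG U=WYWY F=OBGR D=YWYW B=GROB
After move 4 (R'): R=RGRG U=WOWG F=OYGY D=YBYR B=WRWB
Query: U face = WOWG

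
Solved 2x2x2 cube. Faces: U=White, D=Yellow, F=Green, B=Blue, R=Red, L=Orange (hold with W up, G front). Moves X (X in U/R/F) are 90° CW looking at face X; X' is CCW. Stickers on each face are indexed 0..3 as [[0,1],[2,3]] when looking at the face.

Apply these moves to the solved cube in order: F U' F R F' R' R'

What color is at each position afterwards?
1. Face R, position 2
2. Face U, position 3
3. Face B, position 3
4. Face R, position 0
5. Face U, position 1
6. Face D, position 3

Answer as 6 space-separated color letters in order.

Answer: W W B G R R

Derivation:
After move 1 (F): F=GGGG U=WWOO R=WRWR D=RRYY L=OYOY
After move 2 (U'): U=WOWO F=OYGG R=GGWR B=WRBB L=BBOY
After move 3 (F): F=GOGY U=WOYB R=WGOR D=WGYY L=BROR
After move 4 (R): R=OWRG U=WOYY F=GGGY D=WBYW B=BROB
After move 5 (F'): F=GYGG U=WOOR R=BWWG D=RRYW L=BYOY
After move 6 (R'): R=WGBW U=WOOB F=GOGR D=RYYG B=WRRB
After move 7 (R'): R=GWWB U=WROW F=GOGB D=ROYR B=GRYB
Query 1: R[2] = W
Query 2: U[3] = W
Query 3: B[3] = B
Query 4: R[0] = G
Query 5: U[1] = R
Query 6: D[3] = R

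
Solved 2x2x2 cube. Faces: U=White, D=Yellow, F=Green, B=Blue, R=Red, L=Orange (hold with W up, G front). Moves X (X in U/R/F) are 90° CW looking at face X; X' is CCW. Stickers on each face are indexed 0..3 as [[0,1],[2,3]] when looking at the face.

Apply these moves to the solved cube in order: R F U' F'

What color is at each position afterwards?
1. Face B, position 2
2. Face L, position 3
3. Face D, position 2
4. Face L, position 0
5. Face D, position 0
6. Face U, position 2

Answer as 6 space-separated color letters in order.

After move 1 (R): R=RRRR U=WGWG F=GYGY D=YBYB B=WBWB
After move 2 (F): F=GGYY U=WGOO R=WRGR D=RRYB L=OYOB
After move 3 (U'): U=GOWO F=OYYY R=GGGR B=WRWB L=WBOB
After move 4 (F'): F=YYOY U=GOGG R=RGRR D=BBYB L=WOOW
Query 1: B[2] = W
Query 2: L[3] = W
Query 3: D[2] = Y
Query 4: L[0] = W
Query 5: D[0] = B
Query 6: U[2] = G

Answer: W W Y W B G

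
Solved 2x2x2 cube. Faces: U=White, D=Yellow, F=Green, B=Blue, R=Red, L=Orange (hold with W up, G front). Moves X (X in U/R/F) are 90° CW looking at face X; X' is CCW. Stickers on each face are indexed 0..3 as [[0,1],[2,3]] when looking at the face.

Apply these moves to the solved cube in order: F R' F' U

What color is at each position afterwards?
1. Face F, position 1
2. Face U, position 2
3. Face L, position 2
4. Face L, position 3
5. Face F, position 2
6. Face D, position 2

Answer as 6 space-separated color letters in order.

Answer: R W O O G Y

Derivation:
After move 1 (F): F=GGGG U=WWOO R=WRWR D=RRYY L=OYOY
After move 2 (R'): R=RRWW U=WBOB F=GWGO D=RGYG B=YBRB
After move 3 (F'): F=WOGG U=WBRW R=GRRW D=YYYG L=OBOO
After move 4 (U): U=RWWB F=GRGG R=YBRW B=OBRB L=WOOO
Query 1: F[1] = R
Query 2: U[2] = W
Query 3: L[2] = O
Query 4: L[3] = O
Query 5: F[2] = G
Query 6: D[2] = Y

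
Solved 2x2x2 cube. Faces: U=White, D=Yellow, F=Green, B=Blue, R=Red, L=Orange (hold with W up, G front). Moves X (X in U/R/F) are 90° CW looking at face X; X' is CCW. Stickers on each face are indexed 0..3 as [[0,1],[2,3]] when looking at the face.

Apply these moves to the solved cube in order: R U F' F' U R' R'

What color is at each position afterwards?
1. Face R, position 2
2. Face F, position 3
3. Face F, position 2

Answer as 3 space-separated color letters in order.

After move 1 (R): R=RRRR U=WGWG F=GYGY D=YBYB B=WBWB
After move 2 (U): U=WWGG F=RRGY R=WBRR B=OOWB L=GYOO
After move 3 (F'): F=RYRG U=WWWR R=BBYR D=YOYB L=GGOG
After move 4 (F'): F=YGRR U=WWBY R=OBYR D=GGYB L=GROW
After move 5 (U): U=BWYW F=OBRR R=OOYR B=GRWB L=YGOW
After move 6 (R'): R=OROY U=BWYG F=OWRW D=GBYR B=BRGB
After move 7 (R'): R=RYOO U=BGYB F=OWRG D=GWYW B=RRBB
Query 1: R[2] = O
Query 2: F[3] = G
Query 3: F[2] = R

Answer: O G R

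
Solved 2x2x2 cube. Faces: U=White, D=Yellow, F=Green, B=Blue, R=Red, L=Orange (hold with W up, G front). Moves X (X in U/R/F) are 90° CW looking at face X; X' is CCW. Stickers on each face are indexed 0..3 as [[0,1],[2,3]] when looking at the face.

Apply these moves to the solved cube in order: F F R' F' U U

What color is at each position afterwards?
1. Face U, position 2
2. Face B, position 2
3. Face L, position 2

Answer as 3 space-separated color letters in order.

After move 1 (F): F=GGGG U=WWOO R=WRWR D=RRYY L=OYOY
After move 2 (F): F=GGGG U=WWYY R=OROR D=WWYY L=OROR
After move 3 (R'): R=RROO U=WBYB F=GWGY D=WGYG B=YBWB
After move 4 (F'): F=WYGG U=WBRO R=GRWO D=RRYG L=OBOY
After move 5 (U): U=RWOB F=GRGG R=YBWO B=OBWB L=WYOY
After move 6 (U): U=ORBW F=YBGG R=OBWO B=WYWB L=GROY
Query 1: U[2] = B
Query 2: B[2] = W
Query 3: L[2] = O

Answer: B W O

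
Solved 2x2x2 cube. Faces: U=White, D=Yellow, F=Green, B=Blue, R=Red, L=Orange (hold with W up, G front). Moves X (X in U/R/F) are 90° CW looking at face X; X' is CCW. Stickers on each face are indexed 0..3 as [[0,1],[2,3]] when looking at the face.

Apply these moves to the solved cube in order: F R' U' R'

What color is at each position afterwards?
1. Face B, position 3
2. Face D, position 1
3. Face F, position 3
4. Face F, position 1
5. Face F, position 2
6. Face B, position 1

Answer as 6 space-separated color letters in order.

Answer: B Y O B G R

Derivation:
After move 1 (F): F=GGGG U=WWOO R=WRWR D=RRYY L=OYOY
After move 2 (R'): R=RRWW U=WBOB F=GWGO D=RGYG B=YBRB
After move 3 (U'): U=BBWO F=OYGO R=GWWW B=RRRB L=YBOY
After move 4 (R'): R=WWGW U=BRWR F=OBGO D=RYYO B=GRGB
Query 1: B[3] = B
Query 2: D[1] = Y
Query 3: F[3] = O
Query 4: F[1] = B
Query 5: F[2] = G
Query 6: B[1] = R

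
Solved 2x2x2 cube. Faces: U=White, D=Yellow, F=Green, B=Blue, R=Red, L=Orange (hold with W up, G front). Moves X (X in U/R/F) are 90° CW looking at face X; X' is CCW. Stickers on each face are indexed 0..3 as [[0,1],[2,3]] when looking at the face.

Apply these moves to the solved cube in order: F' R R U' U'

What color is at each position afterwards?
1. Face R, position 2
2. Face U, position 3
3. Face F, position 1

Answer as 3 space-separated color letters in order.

Answer: R W B

Derivation:
After move 1 (F'): F=GGGG U=WWRR R=YRYR D=OOYY L=OWOW
After move 2 (R): R=YYRR U=WGRG F=GOGY D=OBYB B=RBWB
After move 3 (R): R=RYRY U=WORY F=GBGB D=OWYR B=GBGB
After move 4 (U'): U=OYWR F=OWGB R=GBRY B=RYGB L=GBOW
After move 5 (U'): U=YROW F=GBGB R=OWRY B=GBGB L=RYOW
Query 1: R[2] = R
Query 2: U[3] = W
Query 3: F[1] = B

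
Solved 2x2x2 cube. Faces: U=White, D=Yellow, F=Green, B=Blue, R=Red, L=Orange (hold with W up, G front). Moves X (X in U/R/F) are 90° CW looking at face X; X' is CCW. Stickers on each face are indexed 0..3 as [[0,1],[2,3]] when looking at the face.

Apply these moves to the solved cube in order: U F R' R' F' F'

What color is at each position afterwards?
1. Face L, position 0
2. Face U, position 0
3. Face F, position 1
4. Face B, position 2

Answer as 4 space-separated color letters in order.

After move 1 (U): U=WWWW F=RRGG R=BBRR B=OOBB L=GGOO
After move 2 (F): F=GRGR U=WWOG R=WBWR D=RBYY L=GYOY
After move 3 (R'): R=BRWW U=WBOO F=GWGG D=RRYR B=YOBB
After move 4 (R'): R=RWBW U=WBOY F=GBGO D=RWYG B=RORB
After move 5 (F'): F=BOGG U=WBRB R=WWRW D=YYYG L=GYOO
After move 6 (F'): F=OGBG U=WBWR R=YWYW D=YOYG L=GBOR
Query 1: L[0] = G
Query 2: U[0] = W
Query 3: F[1] = G
Query 4: B[2] = R

Answer: G W G R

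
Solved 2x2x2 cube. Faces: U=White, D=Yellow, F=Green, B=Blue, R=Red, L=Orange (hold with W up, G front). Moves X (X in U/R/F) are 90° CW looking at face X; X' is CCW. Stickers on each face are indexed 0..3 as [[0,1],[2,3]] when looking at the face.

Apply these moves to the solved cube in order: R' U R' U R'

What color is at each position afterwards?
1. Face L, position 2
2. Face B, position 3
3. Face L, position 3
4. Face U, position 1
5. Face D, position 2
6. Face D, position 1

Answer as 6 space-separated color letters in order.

Answer: O B O G Y R

Derivation:
After move 1 (R'): R=RRRR U=WBWB F=GWGW D=YGYG B=YBYB
After move 2 (U): U=WWBB F=RRGW R=YBRR B=OOYB L=GWOO
After move 3 (R'): R=BRYR U=WYBO F=RWGB D=YRYW B=GOGB
After move 4 (U): U=BWOY F=BRGB R=GOYR B=GWGB L=RWOO
After move 5 (R'): R=ORGY U=BGOG F=BWGY D=YRYB B=WWRB
Query 1: L[2] = O
Query 2: B[3] = B
Query 3: L[3] = O
Query 4: U[1] = G
Query 5: D[2] = Y
Query 6: D[1] = R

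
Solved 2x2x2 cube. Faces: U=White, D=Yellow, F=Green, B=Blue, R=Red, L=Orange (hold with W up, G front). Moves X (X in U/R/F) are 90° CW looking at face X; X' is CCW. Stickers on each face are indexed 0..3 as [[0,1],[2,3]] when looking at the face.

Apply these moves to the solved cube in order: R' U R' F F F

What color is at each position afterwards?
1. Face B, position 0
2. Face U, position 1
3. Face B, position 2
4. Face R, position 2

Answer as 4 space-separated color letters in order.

Answer: G Y G Y

Derivation:
After move 1 (R'): R=RRRR U=WBWB F=GWGW D=YGYG B=YBYB
After move 2 (U): U=WWBB F=RRGW R=YBRR B=OOYB L=GWOO
After move 3 (R'): R=BRYR U=WYBO F=RWGB D=YRYW B=GOGB
After move 4 (F): F=GRBW U=WYOW R=BROR D=YBYW L=GYOR
After move 5 (F): F=BGWR U=WYRY R=ORWR D=OBYW L=GYOB
After move 6 (F): F=WBRG U=WYBY R=RRYR D=WOYW L=GOOB
Query 1: B[0] = G
Query 2: U[1] = Y
Query 3: B[2] = G
Query 4: R[2] = Y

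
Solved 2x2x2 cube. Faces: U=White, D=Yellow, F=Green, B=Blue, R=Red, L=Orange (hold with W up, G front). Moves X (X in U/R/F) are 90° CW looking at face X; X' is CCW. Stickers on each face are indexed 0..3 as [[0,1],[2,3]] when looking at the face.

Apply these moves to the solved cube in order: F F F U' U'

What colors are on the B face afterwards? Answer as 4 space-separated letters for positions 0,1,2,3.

After move 1 (F): F=GGGG U=WWOO R=WRWR D=RRYY L=OYOY
After move 2 (F): F=GGGG U=WWYY R=OROR D=WWYY L=OROR
After move 3 (F): F=GGGG U=WWRR R=YRYR D=OOYY L=OWOW
After move 4 (U'): U=WRWR F=OWGG R=GGYR B=YRBB L=BBOW
After move 5 (U'): U=RRWW F=BBGG R=OWYR B=GGBB L=YROW
Query: B face = GGBB

Answer: G G B B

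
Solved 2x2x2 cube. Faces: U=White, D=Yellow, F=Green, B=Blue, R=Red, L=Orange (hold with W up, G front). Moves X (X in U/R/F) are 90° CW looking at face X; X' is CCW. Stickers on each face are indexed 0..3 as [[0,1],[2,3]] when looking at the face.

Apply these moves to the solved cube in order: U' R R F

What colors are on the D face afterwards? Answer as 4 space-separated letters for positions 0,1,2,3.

Answer: G R Y W

Derivation:
After move 1 (U'): U=WWWW F=OOGG R=GGRR B=RRBB L=BBOO
After move 2 (R): R=RGRG U=WOWG F=OYGY D=YBYR B=WRWB
After move 3 (R): R=RRGG U=WYWY F=OBGR D=YWYW B=GROB
After move 4 (F): F=GORB U=WYOB R=WRYG D=GRYW L=BYOW
Query: D face = GRYW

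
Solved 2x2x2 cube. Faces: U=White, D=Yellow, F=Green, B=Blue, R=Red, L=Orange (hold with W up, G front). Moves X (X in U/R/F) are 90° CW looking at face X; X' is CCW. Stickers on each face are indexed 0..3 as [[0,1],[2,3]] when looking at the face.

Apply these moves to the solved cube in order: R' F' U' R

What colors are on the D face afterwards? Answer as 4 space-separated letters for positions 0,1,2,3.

Answer: O Y Y G

Derivation:
After move 1 (R'): R=RRRR U=WBWB F=GWGW D=YGYG B=YBYB
After move 2 (F'): F=WWGG U=WBRR R=GRYR D=OOYG L=OBOW
After move 3 (U'): U=BRWR F=OBGG R=WWYR B=GRYB L=YBOW
After move 4 (R): R=YWRW U=BBWG F=OOGG D=OYYG B=RRRB
Query: D face = OYYG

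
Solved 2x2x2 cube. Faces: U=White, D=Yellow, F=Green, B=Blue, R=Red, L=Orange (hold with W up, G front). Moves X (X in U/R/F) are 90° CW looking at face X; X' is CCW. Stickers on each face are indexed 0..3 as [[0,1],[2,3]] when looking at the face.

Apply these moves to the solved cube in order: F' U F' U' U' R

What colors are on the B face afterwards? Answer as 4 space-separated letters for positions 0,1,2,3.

After move 1 (F'): F=GGGG U=WWRR R=YRYR D=OOYY L=OWOW
After move 2 (U): U=RWRW F=YRGG R=BBYR B=OWBB L=GGOW
After move 3 (F'): F=RGYG U=RWBY R=OBOR D=GWYY L=GWOR
After move 4 (U'): U=WYRB F=GWYG R=RGOR B=OBBB L=OWOR
After move 5 (U'): U=YBWR F=OWYG R=GWOR B=RGBB L=OBOR
After move 6 (R): R=OGRW U=YWWG F=OWYY D=GBYR B=RGBB
Query: B face = RGBB

Answer: R G B B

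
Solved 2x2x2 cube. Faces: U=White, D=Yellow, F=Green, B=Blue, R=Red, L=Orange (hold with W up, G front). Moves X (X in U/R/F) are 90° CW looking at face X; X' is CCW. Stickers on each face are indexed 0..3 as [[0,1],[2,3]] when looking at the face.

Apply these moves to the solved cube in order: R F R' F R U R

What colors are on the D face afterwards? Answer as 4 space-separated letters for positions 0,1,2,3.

Answer: W W Y O

Derivation:
After move 1 (R): R=RRRR U=WGWG F=GYGY D=YBYB B=WBWB
After move 2 (F): F=GGYY U=WGOO R=WRGR D=RRYB L=OYOB
After move 3 (R'): R=RRWG U=WWOW F=GGYO D=RGYY B=BBRB
After move 4 (F): F=YGOG U=WWBY R=ORWG D=WRYY L=OROG
After move 5 (R): R=WOGR U=WGBG F=YROY D=WRYB B=YBWB
After move 6 (U): U=BWGG F=WOOY R=YBGR B=ORWB L=YROG
After move 7 (R): R=GYRB U=BOGY F=WROB D=WWYO B=GRWB
Query: D face = WWYO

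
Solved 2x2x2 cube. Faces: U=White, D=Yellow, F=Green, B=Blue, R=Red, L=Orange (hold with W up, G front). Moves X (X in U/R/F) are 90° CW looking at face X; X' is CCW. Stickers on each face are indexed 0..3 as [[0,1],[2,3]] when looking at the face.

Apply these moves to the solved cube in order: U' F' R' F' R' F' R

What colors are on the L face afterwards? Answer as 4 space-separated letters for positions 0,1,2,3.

Answer: B Y O G

Derivation:
After move 1 (U'): U=WWWW F=OOGG R=GGRR B=RRBB L=BBOO
After move 2 (F'): F=OGOG U=WWGR R=YGYR D=BOYY L=BWOW
After move 3 (R'): R=GRYY U=WBGR F=OWOR D=BGYG B=YROB
After move 4 (F'): F=WROO U=WBGY R=GRBY D=WWYG L=BROG
After move 5 (R'): R=RYGB U=WOGY F=WBOY D=WRYO B=GRWB
After move 6 (F'): F=BYWO U=WORG R=RYWB D=RGYO L=BYOG
After move 7 (R): R=WRBY U=WYRO F=BGWO D=RWYG B=GROB
Query: L face = BYOG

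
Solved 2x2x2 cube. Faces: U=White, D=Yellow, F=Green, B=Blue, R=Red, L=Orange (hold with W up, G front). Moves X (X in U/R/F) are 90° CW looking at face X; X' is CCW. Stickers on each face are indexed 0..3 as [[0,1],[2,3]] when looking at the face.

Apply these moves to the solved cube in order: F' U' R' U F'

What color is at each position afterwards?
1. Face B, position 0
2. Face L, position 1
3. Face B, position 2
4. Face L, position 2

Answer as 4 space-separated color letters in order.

After move 1 (F'): F=GGGG U=WWRR R=YRYR D=OOYY L=OWOW
After move 2 (U'): U=WRWR F=OWGG R=GGYR B=YRBB L=BBOW
After move 3 (R'): R=GRGY U=WBWY F=ORGR D=OWYG B=YROB
After move 4 (U): U=WWYB F=GRGR R=YRGY B=BBOB L=OROW
After move 5 (F'): F=RRGG U=WWYG R=WROY D=RWYG L=OBOY
Query 1: B[0] = B
Query 2: L[1] = B
Query 3: B[2] = O
Query 4: L[2] = O

Answer: B B O O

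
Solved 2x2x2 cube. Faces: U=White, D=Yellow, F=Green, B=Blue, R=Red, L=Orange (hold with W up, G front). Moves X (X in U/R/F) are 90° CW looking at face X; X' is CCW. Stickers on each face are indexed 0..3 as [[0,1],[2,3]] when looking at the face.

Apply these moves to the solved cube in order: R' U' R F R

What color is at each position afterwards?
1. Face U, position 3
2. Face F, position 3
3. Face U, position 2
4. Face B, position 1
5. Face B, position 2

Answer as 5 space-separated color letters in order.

After move 1 (R'): R=RRRR U=WBWB F=GWGW D=YGYG B=YBYB
After move 2 (U'): U=BBWW F=OOGW R=GWRR B=RRYB L=YBOO
After move 3 (R): R=RGRW U=BOWW F=OGGG D=YYYR B=WRBB
After move 4 (F): F=GOGG U=BOOB R=WGWW D=RRYR L=YYOY
After move 5 (R): R=WWWG U=BOOG F=GRGR D=RBYW B=BROB
Query 1: U[3] = G
Query 2: F[3] = R
Query 3: U[2] = O
Query 4: B[1] = R
Query 5: B[2] = O

Answer: G R O R O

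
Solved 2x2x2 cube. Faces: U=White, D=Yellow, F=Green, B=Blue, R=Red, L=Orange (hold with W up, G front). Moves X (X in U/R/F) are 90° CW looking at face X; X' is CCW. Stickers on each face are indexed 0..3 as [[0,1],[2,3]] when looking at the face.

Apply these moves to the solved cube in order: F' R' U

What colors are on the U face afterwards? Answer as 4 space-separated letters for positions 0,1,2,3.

Answer: R W B B

Derivation:
After move 1 (F'): F=GGGG U=WWRR R=YRYR D=OOYY L=OWOW
After move 2 (R'): R=RRYY U=WBRB F=GWGR D=OGYG B=YBOB
After move 3 (U): U=RWBB F=RRGR R=YBYY B=OWOB L=GWOW
Query: U face = RWBB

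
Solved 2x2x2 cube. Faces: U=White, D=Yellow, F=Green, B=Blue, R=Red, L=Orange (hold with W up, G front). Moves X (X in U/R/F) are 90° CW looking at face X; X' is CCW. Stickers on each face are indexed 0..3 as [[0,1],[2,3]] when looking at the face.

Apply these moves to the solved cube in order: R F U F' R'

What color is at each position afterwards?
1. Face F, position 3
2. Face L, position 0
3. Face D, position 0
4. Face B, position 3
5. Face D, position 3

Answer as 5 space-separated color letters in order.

After move 1 (R): R=RRRR U=WGWG F=GYGY D=YBYB B=WBWB
After move 2 (F): F=GGYY U=WGOO R=WRGR D=RRYB L=OYOB
After move 3 (U): U=OWOG F=WRYY R=WBGR B=OYWB L=GGOB
After move 4 (F'): F=RYWY U=OWWG R=RBRR D=GBYB L=GGOO
After move 5 (R'): R=BRRR U=OWWO F=RWWG D=GYYY B=BYBB
Query 1: F[3] = G
Query 2: L[0] = G
Query 3: D[0] = G
Query 4: B[3] = B
Query 5: D[3] = Y

Answer: G G G B Y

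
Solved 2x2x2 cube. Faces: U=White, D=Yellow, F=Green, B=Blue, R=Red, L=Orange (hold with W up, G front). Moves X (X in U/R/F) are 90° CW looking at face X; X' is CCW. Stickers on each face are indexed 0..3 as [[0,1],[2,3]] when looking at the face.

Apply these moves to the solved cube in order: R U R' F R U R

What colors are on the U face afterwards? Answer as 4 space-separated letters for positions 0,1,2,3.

After move 1 (R): R=RRRR U=WGWG F=GYGY D=YBYB B=WBWB
After move 2 (U): U=WWGG F=RRGY R=WBRR B=OOWB L=GYOO
After move 3 (R'): R=BRWR U=WWGO F=RWGG D=YRYY B=BOBB
After move 4 (F): F=GRGW U=WWOY R=GROR D=WBYY L=GYOR
After move 5 (R): R=OGRR U=WROW F=GBGY D=WBYB B=YOWB
After move 6 (U): U=OWWR F=OGGY R=YORR B=GYWB L=GBOR
After move 7 (R): R=RYRO U=OGWY F=OBGB D=WWYG B=RYWB
Query: U face = OGWY

Answer: O G W Y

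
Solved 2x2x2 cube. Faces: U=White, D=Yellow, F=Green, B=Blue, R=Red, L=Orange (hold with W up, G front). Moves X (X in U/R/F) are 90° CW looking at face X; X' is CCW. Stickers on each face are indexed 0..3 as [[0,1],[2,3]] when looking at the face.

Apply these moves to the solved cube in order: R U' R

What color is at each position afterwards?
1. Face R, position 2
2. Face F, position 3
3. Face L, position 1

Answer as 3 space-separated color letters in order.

After move 1 (R): R=RRRR U=WGWG F=GYGY D=YBYB B=WBWB
After move 2 (U'): U=GGWW F=OOGY R=GYRR B=RRWB L=WBOO
After move 3 (R): R=RGRY U=GOWY F=OBGB D=YWYR B=WRGB
Query 1: R[2] = R
Query 2: F[3] = B
Query 3: L[1] = B

Answer: R B B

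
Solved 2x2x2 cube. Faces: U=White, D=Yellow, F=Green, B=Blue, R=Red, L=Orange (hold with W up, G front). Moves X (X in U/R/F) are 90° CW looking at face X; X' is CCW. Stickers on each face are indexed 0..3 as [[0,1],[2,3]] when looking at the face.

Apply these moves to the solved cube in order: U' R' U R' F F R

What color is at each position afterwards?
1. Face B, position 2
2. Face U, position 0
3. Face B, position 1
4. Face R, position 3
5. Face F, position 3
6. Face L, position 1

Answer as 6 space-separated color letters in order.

Answer: Y W B R W Y

Derivation:
After move 1 (U'): U=WWWW F=OOGG R=GGRR B=RRBB L=BBOO
After move 2 (R'): R=GRGR U=WBWR F=OWGW D=YOYG B=YRYB
After move 3 (U): U=WWRB F=GRGW R=YRGR B=BBYB L=OWOO
After move 4 (R'): R=RRYG U=WYRB F=GWGB D=YRYW B=GBOB
After move 5 (F): F=GGBW U=WYOW R=RRBG D=YRYW L=OYOR
After move 6 (F): F=BGWG U=WYRY R=ORWG D=BRYW L=OYOR
After move 7 (R): R=WOGR U=WGRG F=BRWW D=BOYG B=YBYB
Query 1: B[2] = Y
Query 2: U[0] = W
Query 3: B[1] = B
Query 4: R[3] = R
Query 5: F[3] = W
Query 6: L[1] = Y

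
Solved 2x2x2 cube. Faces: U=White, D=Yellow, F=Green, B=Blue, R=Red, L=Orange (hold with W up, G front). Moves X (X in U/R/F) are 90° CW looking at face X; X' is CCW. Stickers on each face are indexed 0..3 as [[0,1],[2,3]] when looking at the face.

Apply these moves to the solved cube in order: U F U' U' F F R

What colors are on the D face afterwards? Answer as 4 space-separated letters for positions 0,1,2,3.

After move 1 (U): U=WWWW F=RRGG R=BBRR B=OOBB L=GGOO
After move 2 (F): F=GRGR U=WWOG R=WBWR D=RBYY L=GYOY
After move 3 (U'): U=WGWO F=GYGR R=GRWR B=WBBB L=OOOY
After move 4 (U'): U=GOWW F=OOGR R=GYWR B=GRBB L=WBOY
After move 5 (F): F=GORO U=GOYB R=WYWR D=WGYY L=WROB
After move 6 (F): F=RGOO U=GOBR R=YYBR D=WWYY L=WWOG
After move 7 (R): R=BYRY U=GGBO F=RWOY D=WBYG B=RROB
Query: D face = WBYG

Answer: W B Y G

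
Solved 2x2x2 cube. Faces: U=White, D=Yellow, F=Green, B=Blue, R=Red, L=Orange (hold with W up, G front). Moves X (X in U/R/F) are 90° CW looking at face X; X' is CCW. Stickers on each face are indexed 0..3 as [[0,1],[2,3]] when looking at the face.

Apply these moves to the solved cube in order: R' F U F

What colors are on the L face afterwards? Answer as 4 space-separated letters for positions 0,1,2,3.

After move 1 (R'): R=RRRR U=WBWB F=GWGW D=YGYG B=YBYB
After move 2 (F): F=GGWW U=WBOO R=WRBR D=RRYG L=OYOG
After move 3 (U): U=OWOB F=WRWW R=YBBR B=OYYB L=GGOG
After move 4 (F): F=WWWR U=OWGG R=OBBR D=BYYG L=GROR
Query: L face = GROR

Answer: G R O R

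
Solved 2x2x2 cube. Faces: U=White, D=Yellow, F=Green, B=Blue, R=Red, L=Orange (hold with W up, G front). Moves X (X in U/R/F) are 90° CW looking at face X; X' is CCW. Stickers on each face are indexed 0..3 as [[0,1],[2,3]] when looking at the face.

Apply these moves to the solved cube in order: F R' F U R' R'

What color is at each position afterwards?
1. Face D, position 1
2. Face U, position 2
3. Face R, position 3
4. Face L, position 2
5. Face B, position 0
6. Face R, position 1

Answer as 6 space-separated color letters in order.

After move 1 (F): F=GGGG U=WWOO R=WRWR D=RRYY L=OYOY
After move 2 (R'): R=RRWW U=WBOB F=GWGO D=RGYG B=YBRB
After move 3 (F): F=GGOW U=WBYY R=ORBW D=WRYG L=OROG
After move 4 (U): U=YWYB F=OROW R=YBBW B=ORRB L=GGOG
After move 5 (R'): R=BWYB U=YRYO F=OWOB D=WRYW B=GRRB
After move 6 (R'): R=WBBY U=YRYG F=OROO D=WWYB B=WRRB
Query 1: D[1] = W
Query 2: U[2] = Y
Query 3: R[3] = Y
Query 4: L[2] = O
Query 5: B[0] = W
Query 6: R[1] = B

Answer: W Y Y O W B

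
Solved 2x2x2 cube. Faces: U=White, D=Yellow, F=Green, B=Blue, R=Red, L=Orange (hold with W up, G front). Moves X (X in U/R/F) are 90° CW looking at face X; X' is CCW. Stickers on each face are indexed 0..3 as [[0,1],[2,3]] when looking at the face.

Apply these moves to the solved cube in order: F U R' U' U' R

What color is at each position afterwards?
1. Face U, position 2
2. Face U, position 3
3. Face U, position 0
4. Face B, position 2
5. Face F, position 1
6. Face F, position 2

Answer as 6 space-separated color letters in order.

Answer: B W O O R G

Derivation:
After move 1 (F): F=GGGG U=WWOO R=WRWR D=RRYY L=OYOY
After move 2 (U): U=OWOW F=WRGG R=BBWR B=OYBB L=GGOY
After move 3 (R'): R=BRBW U=OBOO F=WWGW D=RRYG B=YYRB
After move 4 (U'): U=BOOO F=GGGW R=WWBW B=BRRB L=YYOY
After move 5 (U'): U=OOBO F=YYGW R=GGBW B=WWRB L=BROY
After move 6 (R): R=BGWG U=OYBW F=YRGG D=RRYW B=OWOB
Query 1: U[2] = B
Query 2: U[3] = W
Query 3: U[0] = O
Query 4: B[2] = O
Query 5: F[1] = R
Query 6: F[2] = G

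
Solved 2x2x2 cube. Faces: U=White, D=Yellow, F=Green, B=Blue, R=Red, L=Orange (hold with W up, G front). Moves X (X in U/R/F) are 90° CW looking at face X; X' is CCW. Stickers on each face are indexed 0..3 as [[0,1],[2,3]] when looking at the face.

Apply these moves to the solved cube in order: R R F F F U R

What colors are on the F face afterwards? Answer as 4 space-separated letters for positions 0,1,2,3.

After move 1 (R): R=RRRR U=WGWG F=GYGY D=YBYB B=WBWB
After move 2 (R): R=RRRR U=WYWY F=GBGB D=YWYW B=GBGB
After move 3 (F): F=GGBB U=WYOO R=WRYR D=RRYW L=OYOW
After move 4 (F): F=BGBG U=WYWY R=OROR D=YWYW L=OROR
After move 5 (F): F=BBGG U=WYRR R=WRYR D=OOYW L=OYOW
After move 6 (U): U=RWRY F=WRGG R=GBYR B=OYGB L=BBOW
After move 7 (R): R=YGRB U=RRRG F=WOGW D=OGYO B=YYWB
Query: F face = WOGW

Answer: W O G W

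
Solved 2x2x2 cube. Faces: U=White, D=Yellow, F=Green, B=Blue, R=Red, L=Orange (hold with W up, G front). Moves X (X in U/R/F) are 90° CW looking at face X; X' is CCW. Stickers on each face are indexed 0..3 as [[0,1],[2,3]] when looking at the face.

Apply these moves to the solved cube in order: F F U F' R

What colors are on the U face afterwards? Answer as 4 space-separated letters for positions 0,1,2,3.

After move 1 (F): F=GGGG U=WWOO R=WRWR D=RRYY L=OYOY
After move 2 (F): F=GGGG U=WWYY R=OROR D=WWYY L=OROR
After move 3 (U): U=YWYW F=ORGG R=BBOR B=ORBB L=GGOR
After move 4 (F'): F=RGOG U=YWBO R=WBWR D=GRYY L=GWOY
After move 5 (R): R=WWRB U=YGBG F=RROY D=GBYO B=ORWB
Query: U face = YGBG

Answer: Y G B G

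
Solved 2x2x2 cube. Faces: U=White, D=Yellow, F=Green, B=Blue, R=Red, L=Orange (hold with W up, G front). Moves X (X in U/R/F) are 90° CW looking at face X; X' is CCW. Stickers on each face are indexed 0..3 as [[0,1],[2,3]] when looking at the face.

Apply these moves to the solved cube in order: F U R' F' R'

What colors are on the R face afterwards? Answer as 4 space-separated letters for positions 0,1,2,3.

After move 1 (F): F=GGGG U=WWOO R=WRWR D=RRYY L=OYOY
After move 2 (U): U=OWOW F=WRGG R=BBWR B=OYBB L=GGOY
After move 3 (R'): R=BRBW U=OBOO F=WWGW D=RRYG B=YYRB
After move 4 (F'): F=WWWG U=OBBB R=RRRW D=GYYG L=GOOO
After move 5 (R'): R=RWRR U=ORBY F=WBWB D=GWYG B=GYYB
Query: R face = RWRR

Answer: R W R R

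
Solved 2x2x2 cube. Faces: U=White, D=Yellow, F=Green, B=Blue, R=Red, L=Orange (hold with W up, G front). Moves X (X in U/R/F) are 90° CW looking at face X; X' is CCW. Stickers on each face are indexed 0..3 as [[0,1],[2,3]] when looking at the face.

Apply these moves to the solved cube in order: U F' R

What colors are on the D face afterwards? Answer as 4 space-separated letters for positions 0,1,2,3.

Answer: G B Y O

Derivation:
After move 1 (U): U=WWWW F=RRGG R=BBRR B=OOBB L=GGOO
After move 2 (F'): F=RGRG U=WWBR R=YBYR D=GOYY L=GWOW
After move 3 (R): R=YYRB U=WGBG F=RORY D=GBYO B=ROWB
Query: D face = GBYO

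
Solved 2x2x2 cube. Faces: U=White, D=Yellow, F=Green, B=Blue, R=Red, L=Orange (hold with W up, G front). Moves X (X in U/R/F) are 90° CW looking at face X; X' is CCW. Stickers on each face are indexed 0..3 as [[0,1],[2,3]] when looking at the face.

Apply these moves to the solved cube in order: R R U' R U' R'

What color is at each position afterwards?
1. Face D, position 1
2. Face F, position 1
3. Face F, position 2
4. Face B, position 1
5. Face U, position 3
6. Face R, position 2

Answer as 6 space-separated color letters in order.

Answer: B B G G R O

Derivation:
After move 1 (R): R=RRRR U=WGWG F=GYGY D=YBYB B=WBWB
After move 2 (R): R=RRRR U=WYWY F=GBGB D=YWYW B=GBGB
After move 3 (U'): U=YYWW F=OOGB R=GBRR B=RRGB L=GBOO
After move 4 (R): R=RGRB U=YOWB F=OWGW D=YGYR B=WRYB
After move 5 (U'): U=OBYW F=GBGW R=OWRB B=RGYB L=WROO
After move 6 (R'): R=WBOR U=OYYR F=GBGW D=YBYW B=RGGB
Query 1: D[1] = B
Query 2: F[1] = B
Query 3: F[2] = G
Query 4: B[1] = G
Query 5: U[3] = R
Query 6: R[2] = O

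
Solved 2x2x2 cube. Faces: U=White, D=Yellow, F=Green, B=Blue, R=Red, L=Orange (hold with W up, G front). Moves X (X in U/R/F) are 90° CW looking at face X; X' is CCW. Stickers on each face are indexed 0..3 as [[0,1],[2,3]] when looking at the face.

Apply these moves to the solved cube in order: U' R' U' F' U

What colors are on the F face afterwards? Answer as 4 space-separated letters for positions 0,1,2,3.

After move 1 (U'): U=WWWW F=OOGG R=GGRR B=RRBB L=BBOO
After move 2 (R'): R=GRGR U=WBWR F=OWGW D=YOYG B=YRYB
After move 3 (U'): U=BRWW F=BBGW R=OWGR B=GRYB L=YROO
After move 4 (F'): F=BWBG U=BROG R=OWYR D=ROYG L=YWOW
After move 5 (U): U=OBGR F=OWBG R=GRYR B=YWYB L=BWOW
Query: F face = OWBG

Answer: O W B G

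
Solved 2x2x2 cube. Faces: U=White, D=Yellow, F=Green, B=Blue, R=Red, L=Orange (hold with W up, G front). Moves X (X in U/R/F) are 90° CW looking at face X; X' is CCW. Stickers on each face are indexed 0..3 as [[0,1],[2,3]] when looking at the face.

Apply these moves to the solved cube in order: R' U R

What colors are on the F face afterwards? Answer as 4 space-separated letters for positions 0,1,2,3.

Answer: R G G G

Derivation:
After move 1 (R'): R=RRRR U=WBWB F=GWGW D=YGYG B=YBYB
After move 2 (U): U=WWBB F=RRGW R=YBRR B=OOYB L=GWOO
After move 3 (R): R=RYRB U=WRBW F=RGGG D=YYYO B=BOWB
Query: F face = RGGG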